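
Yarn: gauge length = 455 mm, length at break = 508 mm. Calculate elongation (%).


Formula: Elongation (%) = ((L_break - L0) / L0) * 100
Step 1: Extension = 508 - 455 = 53 mm
Step 2: Elongation = (53 / 455) * 100
Step 3: Elongation = 0.116484 * 100 = 11.6484% ≈ 11.6%

11.6%


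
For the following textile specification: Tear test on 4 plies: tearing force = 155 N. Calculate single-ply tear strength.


Formula: Per-ply strength = Total force / Number of plies
Per-ply = 155 N / 4
Per-ply = 38.75 N

38.75 N


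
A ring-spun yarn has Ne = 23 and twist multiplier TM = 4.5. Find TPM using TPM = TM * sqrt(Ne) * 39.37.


Formula: TPM = TM * sqrt(Ne) * 39.37
Step 1: sqrt(Ne) = sqrt(23) = 4.7958
Step 2: TM * sqrt(Ne) = 4.5 * 4.7958 = 21.5811
Step 3: TPM = 21.5811 * 39.37 = 850 twists/m

850 twists/m


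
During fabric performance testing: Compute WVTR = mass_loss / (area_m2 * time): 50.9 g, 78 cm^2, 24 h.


Formula: WVTR = mass_loss / (area * time)
Step 1: Convert area: 78 cm^2 = 0.0078 m^2
Step 2: WVTR = 50.9 g / (0.0078 m^2 * 24 h)
Step 3: WVTR = 50.9 / 0.1872 = 271.9 g/m^2/h

271.9 g/m^2/h


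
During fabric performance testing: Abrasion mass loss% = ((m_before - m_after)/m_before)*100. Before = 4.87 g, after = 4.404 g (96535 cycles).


Formula: Mass loss% = ((m_before - m_after) / m_before) * 100
Step 1: Mass loss = 4.87 - 4.404 = 0.466 g
Step 2: Ratio = 0.466 / 4.87 = 0.0956879
Step 3: Mass loss% = 0.0956879 * 100 = 9.56879% ≈ 9.57%

9.57%


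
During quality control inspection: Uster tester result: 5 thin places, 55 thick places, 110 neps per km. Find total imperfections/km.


Formula: Total = thin places + thick places + neps
Total = 5 + 55 + 110
Total = 170 imperfections/km

170 imperfections/km


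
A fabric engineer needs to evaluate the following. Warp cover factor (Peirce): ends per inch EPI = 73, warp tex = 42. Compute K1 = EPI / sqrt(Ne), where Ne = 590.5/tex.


Formula: K1 = EPI / sqrt(Ne), with Ne = 590.5 / tex_warp
Step 1: Ne = 590.5 / 42 = 14.06
Step 2: sqrt(Ne) = sqrt(14.06) = 3.7497
Step 3: K1 = 73 / 3.7497 = 19.5

19.5


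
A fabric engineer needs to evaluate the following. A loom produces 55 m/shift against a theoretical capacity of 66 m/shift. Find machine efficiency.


Formula: Efficiency% = (Actual output / Theoretical output) * 100
Efficiency% = (55 / 66) * 100
Efficiency% = 0.833333 * 100 = 83.3333% ≈ 83.3%

83.3%


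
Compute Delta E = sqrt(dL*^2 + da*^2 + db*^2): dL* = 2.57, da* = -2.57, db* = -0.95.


Formula: Delta E = sqrt(dL*^2 + da*^2 + db*^2)
Step 1: dL*^2 = 2.57^2 = 6.6049
Step 2: da*^2 = (-2.57)^2 = 6.6049
Step 3: db*^2 = (-0.95)^2 = 0.9025
Step 4: Sum = 6.6049 + 6.6049 + 0.9025 = 14.1123
Step 5: Delta E = sqrt(14.1123) = 3.76

3.76 Delta E


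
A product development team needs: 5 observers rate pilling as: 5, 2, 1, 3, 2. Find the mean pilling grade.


Formula: Mean = sum / count
Sum = 5 + 2 + 1 + 3 + 2 = 13
Mean = 13 / 5 = 2.6

2.6


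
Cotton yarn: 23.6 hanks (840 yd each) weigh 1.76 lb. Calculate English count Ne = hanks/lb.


Formula: Ne = hanks / mass_lb
Substituting: Ne = 23.6 / 1.76
Ne = 13.4

13.4 Ne


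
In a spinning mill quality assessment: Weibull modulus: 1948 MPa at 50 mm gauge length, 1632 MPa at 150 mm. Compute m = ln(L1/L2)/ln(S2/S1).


Formula: m = ln(L1/L2) / ln(S2/S1)
Step 1: ln(L1/L2) = ln(50/150) = -1.09861
Step 2: S2/S1 = 1632/1948 = 0.83778
Step 3: ln(S2/S1) = ln(0.83778) = -0.17700
Step 4: m = -1.09861 / -0.17700 = 6.21

6.21 (Weibull m)


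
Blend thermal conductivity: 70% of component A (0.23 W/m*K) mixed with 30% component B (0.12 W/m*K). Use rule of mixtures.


Formula: Blend property = (fraction_A * property_A) + (fraction_B * property_B)
Step 1: Contribution A = 70/100 * 0.23 W/m*K = 0.161 W/m*K
Step 2: Contribution B = 30/100 * 0.12 W/m*K = 0.036 W/m*K
Step 3: Blend thermal conductivity = 0.161 + 0.036 = 0.197 W/m*K

0.197 W/m*K


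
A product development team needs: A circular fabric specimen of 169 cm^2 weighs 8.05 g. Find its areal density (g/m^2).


Formula: GSM = mass_g / area_m2
Step 1: Convert area: 169 cm^2 = 169 / 10000 = 0.0169 m^2
Step 2: GSM = 8.05 g / 0.0169 m^2 = 476.3 g/m^2

476.3 g/m^2


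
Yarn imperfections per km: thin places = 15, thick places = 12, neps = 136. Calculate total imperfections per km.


Formula: Total = thin places + thick places + neps
Total = 15 + 12 + 136
Total = 163 imperfections/km

163 imperfections/km


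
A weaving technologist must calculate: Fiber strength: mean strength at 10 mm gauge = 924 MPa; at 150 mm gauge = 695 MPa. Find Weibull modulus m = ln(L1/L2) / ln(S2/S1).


Formula: m = ln(L1/L2) / ln(S2/S1)
Step 1: ln(L1/L2) = ln(10/150) = -2.70805
Step 2: S2/S1 = 695/924 = 0.75216
Step 3: ln(S2/S1) = ln(0.75216) = -0.28481
Step 4: m = -2.70805 / -0.28481 = 9.51

9.51 (Weibull m)


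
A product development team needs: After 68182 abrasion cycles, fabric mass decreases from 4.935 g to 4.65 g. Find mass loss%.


Formula: Mass loss% = ((m_before - m_after) / m_before) * 100
Step 1: Mass loss = 4.935 - 4.65 = 0.285 g
Step 2: Ratio = 0.285 / 4.935 = 0.0577508
Step 3: Mass loss% = 0.0577508 * 100 = 5.77508% ≈ 5.78%

5.78%


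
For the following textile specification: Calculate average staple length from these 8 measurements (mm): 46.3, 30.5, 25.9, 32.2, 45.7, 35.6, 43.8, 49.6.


Formula: Mean = sum of lengths / count
Sum = 46.3 + 30.5 + 25.9 + 32.2 + 45.7 + 35.6 + 43.8 + 49.6
Sum = 309.6 mm
Mean = 309.6 / 8 = 38.70 mm

38.70 mm


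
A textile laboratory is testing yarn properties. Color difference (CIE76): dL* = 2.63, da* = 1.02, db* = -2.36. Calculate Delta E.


Formula: Delta E = sqrt(dL*^2 + da*^2 + db*^2)
Step 1: dL*^2 = 2.63^2 = 6.9169
Step 2: da*^2 = 1.02^2 = 1.0404
Step 3: db*^2 = (-2.36)^2 = 5.5696
Step 4: Sum = 6.9169 + 1.0404 + 5.5696 = 13.5269
Step 5: Delta E = sqrt(13.5269) = 3.68

3.68 Delta E


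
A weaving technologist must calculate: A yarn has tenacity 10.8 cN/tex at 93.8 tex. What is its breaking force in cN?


Formula: Breaking force = Tenacity * Linear density
F = 10.8 cN/tex * 93.8 tex
F = 1013.04 cN

1013.04 cN


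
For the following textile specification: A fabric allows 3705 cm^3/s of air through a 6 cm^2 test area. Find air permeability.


Formula: Air Permeability = Airflow / Test Area
AP = 3705 cm^3/s / 6 cm^2
AP = 617.5 cm^3/s/cm^2

617.5 cm^3/s/cm^2


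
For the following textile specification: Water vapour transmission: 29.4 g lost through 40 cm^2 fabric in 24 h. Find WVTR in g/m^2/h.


Formula: WVTR = mass_loss / (area * time)
Step 1: Convert area: 40 cm^2 = 0.004 m^2
Step 2: WVTR = 29.4 g / (0.004 m^2 * 24 h)
Step 3: WVTR = 29.4 / 0.096 = 306.3 g/m^2/h

306.3 g/m^2/h


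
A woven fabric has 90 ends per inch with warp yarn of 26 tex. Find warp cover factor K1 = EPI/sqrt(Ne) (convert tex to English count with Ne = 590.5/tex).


Formula: K1 = EPI / sqrt(Ne), with Ne = 590.5 / tex_warp
Step 1: Ne = 590.5 / 26 = 22.712
Step 2: sqrt(Ne) = sqrt(22.712) = 4.7657
Step 3: K1 = 90 / 4.7657 = 18.9

18.9


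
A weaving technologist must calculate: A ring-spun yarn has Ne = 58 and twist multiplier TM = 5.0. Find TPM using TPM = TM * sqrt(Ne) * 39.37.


Formula: TPM = TM * sqrt(Ne) * 39.37
Step 1: sqrt(Ne) = sqrt(58) = 7.6158
Step 2: TM * sqrt(Ne) = 5.0 * 7.6158 = 38.079
Step 3: TPM = 38.079 * 39.37 = 1499 twists/m

1499 twists/m


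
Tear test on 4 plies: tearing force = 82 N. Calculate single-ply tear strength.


Formula: Per-ply strength = Total force / Number of plies
Per-ply = 82 N / 4
Per-ply = 20.5 N

20.5 N


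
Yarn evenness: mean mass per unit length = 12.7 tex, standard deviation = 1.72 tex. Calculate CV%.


Formula: CV% = (standard deviation / mean) * 100
Step 1: Ratio = 1.72 / 12.7 = 0.135433
Step 2: CV% = 0.135433 * 100 = 13.5433% ≈ 13.5%

13.5%


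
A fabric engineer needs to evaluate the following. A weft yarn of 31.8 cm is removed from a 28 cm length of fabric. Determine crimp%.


Formula: Crimp% = ((L_yarn - L_fabric) / L_fabric) * 100
Step 1: Extension = 31.8 - 28 = 3.8 cm
Step 2: Crimp% = (3.8 / 28) * 100
Step 3: Crimp% = 0.135714 * 100 = 13.5714% ≈ 13.6%

13.6%


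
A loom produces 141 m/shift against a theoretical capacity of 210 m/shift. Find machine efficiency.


Formula: Efficiency% = (Actual output / Theoretical output) * 100
Efficiency% = (141 / 210) * 100
Efficiency% = 0.671429 * 100 = 67.1429% ≈ 67.1%

67.1%


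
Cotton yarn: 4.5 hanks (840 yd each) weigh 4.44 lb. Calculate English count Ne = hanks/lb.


Formula: Ne = hanks / mass_lb
Substituting: Ne = 4.5 / 4.44
Ne = 1.0

1.0 Ne


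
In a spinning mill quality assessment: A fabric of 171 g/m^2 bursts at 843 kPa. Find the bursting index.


Formula: Bursting Index = Bursting Strength / Fabric GSM
BI = 843 kPa / 171 g/m^2
BI = 4.930 kPa/(g/m^2)

4.930 kPa/(g/m^2)


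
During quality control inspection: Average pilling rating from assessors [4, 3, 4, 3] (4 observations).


Formula: Mean = sum / count
Sum = 4 + 3 + 4 + 3 = 14
Mean = 14 / 4 = 3.5

3.5


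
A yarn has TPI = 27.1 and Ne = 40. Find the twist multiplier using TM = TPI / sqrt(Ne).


Formula: TM = TPI / sqrt(Ne)
Step 1: sqrt(Ne) = sqrt(40) = 6.3246
Step 2: TM = 27.1 / 6.3246 = 4.28

4.28 TM


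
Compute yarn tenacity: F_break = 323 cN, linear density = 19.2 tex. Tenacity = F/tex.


Formula: Tenacity = Breaking force / Linear density
Tenacity = 323 cN / 19.2 tex
Tenacity = 16.82 cN/tex

16.82 cN/tex


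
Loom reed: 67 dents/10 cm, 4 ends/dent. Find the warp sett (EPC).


Formula: EPC = (dents per 10 cm * ends per dent) / 10
Step 1: Total ends per 10 cm = 67 * 4 = 268
Step 2: EPC = 268 / 10 = 26.8 ends/cm

26.8 ends/cm


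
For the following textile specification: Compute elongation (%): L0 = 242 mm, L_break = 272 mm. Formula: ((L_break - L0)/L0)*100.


Formula: Elongation (%) = ((L_break - L0) / L0) * 100
Step 1: Extension = 272 - 242 = 30 mm
Step 2: Elongation = (30 / 242) * 100
Step 3: Elongation = 0.123967 * 100 = 12.3967% ≈ 12.4%

12.4%


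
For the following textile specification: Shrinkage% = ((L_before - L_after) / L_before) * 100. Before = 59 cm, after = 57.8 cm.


Formula: Shrinkage% = ((L_before - L_after) / L_before) * 100
Step 1: Shrinkage = 59 - 57.8 = 1.2 cm
Step 2: Shrinkage% = (1.2 / 59) * 100
Step 3: Shrinkage% = 0.020339 * 100 = 2.0339% ≈ 2.0%

2.0%


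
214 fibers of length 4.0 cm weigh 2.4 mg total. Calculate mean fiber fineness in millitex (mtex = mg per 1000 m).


Formula: fineness (mtex) = mass (mg) / total length (km) = (mass_mg / total_length_m) * 1000
Step 1: Convert fiber length: 4.0 cm = 0.04 m
Step 2: Total fiber length = 214 * 0.04 = 8.56 m
Step 3: Linear density = 2.4 mg / 8.56 m = 0.2804 mg/m
Step 4: fineness = 0.2804 * 1000 = 280.4 mtex

280.4 mtex


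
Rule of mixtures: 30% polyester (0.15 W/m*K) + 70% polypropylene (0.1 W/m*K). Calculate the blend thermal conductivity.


Formula: Blend property = (fraction_A * property_A) + (fraction_B * property_B)
Step 1: Contribution A = 30/100 * 0.15 W/m*K = 0.045 W/m*K
Step 2: Contribution B = 70/100 * 0.1 W/m*K = 0.07 W/m*K
Step 3: Blend thermal conductivity = 0.045 + 0.07 = 0.115 W/m*K

0.115 W/m*K


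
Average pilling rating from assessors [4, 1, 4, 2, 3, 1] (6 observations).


Formula: Mean = sum / count
Sum = 4 + 1 + 4 + 2 + 3 + 1 = 15
Mean = 15 / 6 = 2.5

2.5


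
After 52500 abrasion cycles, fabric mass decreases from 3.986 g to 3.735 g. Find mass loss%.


Formula: Mass loss% = ((m_before - m_after) / m_before) * 100
Step 1: Mass loss = 3.986 - 3.735 = 0.251 g
Step 2: Ratio = 0.251 / 3.986 = 0.0629704
Step 3: Mass loss% = 0.0629704 * 100 = 6.29704% ≈ 6.30%

6.30%


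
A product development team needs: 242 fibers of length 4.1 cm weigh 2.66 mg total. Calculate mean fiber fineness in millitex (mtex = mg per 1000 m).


Formula: fineness (mtex) = mass (mg) / total length (km) = (mass_mg / total_length_m) * 1000
Step 1: Convert fiber length: 4.1 cm = 0.041 m
Step 2: Total fiber length = 242 * 0.041 = 9.922 m
Step 3: Linear density = 2.66 mg / 9.922 m = 0.2681 mg/m
Step 4: fineness = 0.2681 * 1000 = 268.1 mtex

268.1 mtex


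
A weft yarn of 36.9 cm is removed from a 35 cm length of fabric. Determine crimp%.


Formula: Crimp% = ((L_yarn - L_fabric) / L_fabric) * 100
Step 1: Extension = 36.9 - 35 = 1.9 cm
Step 2: Crimp% = (1.9 / 35) * 100
Step 3: Crimp% = 0.054286 * 100 = 5.4286% ≈ 5.4%

5.4%


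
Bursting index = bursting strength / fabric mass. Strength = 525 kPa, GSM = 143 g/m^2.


Formula: Bursting Index = Bursting Strength / Fabric GSM
BI = 525 kPa / 143 g/m^2
BI = 3.671 kPa/(g/m^2)

3.671 kPa/(g/m^2)


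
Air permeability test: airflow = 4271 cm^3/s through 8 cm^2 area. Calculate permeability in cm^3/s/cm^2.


Formula: Air Permeability = Airflow / Test Area
AP = 4271 cm^3/s / 8 cm^2
AP = 533.9 cm^3/s/cm^2

533.9 cm^3/s/cm^2


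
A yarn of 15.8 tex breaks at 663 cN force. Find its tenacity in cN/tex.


Formula: Tenacity = Breaking force / Linear density
Tenacity = 663 cN / 15.8 tex
Tenacity = 41.96 cN/tex

41.96 cN/tex


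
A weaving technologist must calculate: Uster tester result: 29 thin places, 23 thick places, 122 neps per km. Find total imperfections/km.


Formula: Total = thin places + thick places + neps
Total = 29 + 23 + 122
Total = 174 imperfections/km

174 imperfections/km


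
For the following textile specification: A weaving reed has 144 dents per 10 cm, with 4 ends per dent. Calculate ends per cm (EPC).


Formula: EPC = (dents per 10 cm * ends per dent) / 10
Step 1: Total ends per 10 cm = 144 * 4 = 576
Step 2: EPC = 576 / 10 = 57.6 ends/cm

57.6 ends/cm


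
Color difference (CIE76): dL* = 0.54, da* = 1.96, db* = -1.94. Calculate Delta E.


Formula: Delta E = sqrt(dL*^2 + da*^2 + db*^2)
Step 1: dL*^2 = 0.54^2 = 0.2916
Step 2: da*^2 = 1.96^2 = 3.8416
Step 3: db*^2 = (-1.94)^2 = 3.7636
Step 4: Sum = 0.2916 + 3.8416 + 3.7636 = 7.8968
Step 5: Delta E = sqrt(7.8968) = 2.81

2.81 Delta E


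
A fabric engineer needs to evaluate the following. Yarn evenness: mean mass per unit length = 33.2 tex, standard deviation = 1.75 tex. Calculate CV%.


Formula: CV% = (standard deviation / mean) * 100
Step 1: Ratio = 1.75 / 33.2 = 0.052711
Step 2: CV% = 0.052711 * 100 = 5.2711% ≈ 5.3%

5.3%


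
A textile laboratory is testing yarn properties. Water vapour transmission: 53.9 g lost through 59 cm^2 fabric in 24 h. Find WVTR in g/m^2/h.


Formula: WVTR = mass_loss / (area * time)
Step 1: Convert area: 59 cm^2 = 0.0059 m^2
Step 2: WVTR = 53.9 g / (0.0059 m^2 * 24 h)
Step 3: WVTR = 53.9 / 0.1416 = 380.6 g/m^2/h

380.6 g/m^2/h


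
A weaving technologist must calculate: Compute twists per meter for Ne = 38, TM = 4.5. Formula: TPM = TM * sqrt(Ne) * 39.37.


Formula: TPM = TM * sqrt(Ne) * 39.37
Step 1: sqrt(Ne) = sqrt(38) = 6.1644
Step 2: TM * sqrt(Ne) = 4.5 * 6.1644 = 27.7398
Step 3: TPM = 27.7398 * 39.37 = 1092 twists/m

1092 twists/m


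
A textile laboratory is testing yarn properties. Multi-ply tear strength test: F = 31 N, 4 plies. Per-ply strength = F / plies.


Formula: Per-ply strength = Total force / Number of plies
Per-ply = 31 N / 4
Per-ply = 7.75 N

7.75 N


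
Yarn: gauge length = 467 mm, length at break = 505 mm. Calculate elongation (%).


Formula: Elongation (%) = ((L_break - L0) / L0) * 100
Step 1: Extension = 505 - 467 = 38 mm
Step 2: Elongation = (38 / 467) * 100
Step 3: Elongation = 0.08137 * 100 = 8.137% ≈ 8.1%

8.1%


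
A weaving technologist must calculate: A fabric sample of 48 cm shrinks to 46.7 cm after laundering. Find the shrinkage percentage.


Formula: Shrinkage% = ((L_before - L_after) / L_before) * 100
Step 1: Shrinkage = 48 - 46.7 = 1.3 cm
Step 2: Shrinkage% = (1.3 / 48) * 100
Step 3: Shrinkage% = 0.027083 * 100 = 2.7083% ≈ 2.7%

2.7%


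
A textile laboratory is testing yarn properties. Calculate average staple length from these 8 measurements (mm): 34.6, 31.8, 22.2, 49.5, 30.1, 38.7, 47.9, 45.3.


Formula: Mean = sum of lengths / count
Sum = 34.6 + 31.8 + 22.2 + 49.5 + 30.1 + 38.7 + 47.9 + 45.3
Sum = 300.1 mm
Mean = 300.1 / 8 = 37.51 mm

37.51 mm


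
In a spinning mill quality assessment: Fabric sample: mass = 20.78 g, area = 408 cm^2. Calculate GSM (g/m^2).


Formula: GSM = mass_g / area_m2
Step 1: Convert area: 408 cm^2 = 408 / 10000 = 0.0408 m^2
Step 2: GSM = 20.78 g / 0.0408 m^2 = 509.3 g/m^2

509.3 g/m^2


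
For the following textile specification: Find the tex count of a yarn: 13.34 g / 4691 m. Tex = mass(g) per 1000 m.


Formula: Tex = (mass_g / length_m) * 1000
Substituting: Tex = (13.34 / 4691) * 1000
Intermediate: 13.34 / 4691 = 0.00284374 g/m
Tex = 0.00284374 * 1000 = 2.84 tex

2.84 tex


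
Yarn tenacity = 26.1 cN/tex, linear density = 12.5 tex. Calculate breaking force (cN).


Formula: Breaking force = Tenacity * Linear density
F = 26.1 cN/tex * 12.5 tex
F = 326.25 cN

326.25 cN


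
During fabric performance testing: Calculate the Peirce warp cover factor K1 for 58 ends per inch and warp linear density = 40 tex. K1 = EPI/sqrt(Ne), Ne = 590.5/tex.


Formula: K1 = EPI / sqrt(Ne), with Ne = 590.5 / tex_warp
Step 1: Ne = 590.5 / 40 = 14.763
Step 2: sqrt(Ne) = sqrt(14.763) = 3.8423
Step 3: K1 = 58 / 3.8423 = 15.1

15.1


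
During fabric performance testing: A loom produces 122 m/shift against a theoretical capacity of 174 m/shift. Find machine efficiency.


Formula: Efficiency% = (Actual output / Theoretical output) * 100
Efficiency% = (122 / 174) * 100
Efficiency% = 0.701149 * 100 = 70.1149% ≈ 70.1%

70.1%


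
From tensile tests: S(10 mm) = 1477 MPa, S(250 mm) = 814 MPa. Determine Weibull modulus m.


Formula: m = ln(L1/L2) / ln(S2/S1)
Step 1: ln(L1/L2) = ln(10/250) = -3.21888
Step 2: S2/S1 = 814/1477 = 0.55112
Step 3: ln(S2/S1) = ln(0.55112) = -0.59580
Step 4: m = -3.21888 / -0.59580 = 5.40

5.40 (Weibull m)


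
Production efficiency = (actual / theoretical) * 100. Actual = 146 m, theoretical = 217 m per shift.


Formula: Efficiency% = (Actual output / Theoretical output) * 100
Efficiency% = (146 / 217) * 100
Efficiency% = 0.672811 * 100 = 67.2811% ≈ 67.3%

67.3%


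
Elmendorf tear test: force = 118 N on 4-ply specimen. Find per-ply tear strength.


Formula: Per-ply strength = Total force / Number of plies
Per-ply = 118 N / 4
Per-ply = 29.5 N

29.5 N


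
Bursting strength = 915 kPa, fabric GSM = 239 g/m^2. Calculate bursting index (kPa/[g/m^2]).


Formula: Bursting Index = Bursting Strength / Fabric GSM
BI = 915 kPa / 239 g/m^2
BI = 3.828 kPa/(g/m^2)

3.828 kPa/(g/m^2)


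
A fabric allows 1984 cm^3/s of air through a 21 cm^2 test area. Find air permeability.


Formula: Air Permeability = Airflow / Test Area
AP = 1984 cm^3/s / 21 cm^2
AP = 94.5 cm^3/s/cm^2

94.5 cm^3/s/cm^2


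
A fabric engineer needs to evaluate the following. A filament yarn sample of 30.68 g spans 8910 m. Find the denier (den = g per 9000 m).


Formula: den = (mass_g / length_m) * 9000
Substituting: den = (30.68 / 8910) * 9000
Intermediate: 30.68 / 8910 = 0.00344332 g/m
den = 0.00344332 * 9000 = 31.0 denier

31.0 denier


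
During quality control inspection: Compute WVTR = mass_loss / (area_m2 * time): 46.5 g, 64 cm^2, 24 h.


Formula: WVTR = mass_loss / (area * time)
Step 1: Convert area: 64 cm^2 = 0.0064 m^2
Step 2: WVTR = 46.5 g / (0.0064 m^2 * 24 h)
Step 3: WVTR = 46.5 / 0.1536 = 302.7 g/m^2/h

302.7 g/m^2/h


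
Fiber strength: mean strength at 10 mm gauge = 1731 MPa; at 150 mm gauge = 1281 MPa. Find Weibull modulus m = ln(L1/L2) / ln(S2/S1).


Formula: m = ln(L1/L2) / ln(S2/S1)
Step 1: ln(L1/L2) = ln(10/150) = -2.70805
Step 2: S2/S1 = 1281/1731 = 0.74003
Step 3: ln(S2/S1) = ln(0.74003) = -0.30106
Step 4: m = -2.70805 / -0.30106 = 9.00

9.00 (Weibull m)


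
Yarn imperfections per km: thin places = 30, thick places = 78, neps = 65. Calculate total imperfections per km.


Formula: Total = thin places + thick places + neps
Total = 30 + 78 + 65
Total = 173 imperfections/km

173 imperfections/km


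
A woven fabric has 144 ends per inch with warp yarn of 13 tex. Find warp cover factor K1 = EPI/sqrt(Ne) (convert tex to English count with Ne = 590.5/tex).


Formula: K1 = EPI / sqrt(Ne), with Ne = 590.5 / tex_warp
Step 1: Ne = 590.5 / 13 = 45.423
Step 2: sqrt(Ne) = sqrt(45.423) = 6.7397
Step 3: K1 = 144 / 6.7397 = 21.4

21.4


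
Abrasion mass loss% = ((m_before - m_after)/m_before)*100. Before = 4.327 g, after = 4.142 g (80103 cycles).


Formula: Mass loss% = ((m_before - m_after) / m_before) * 100
Step 1: Mass loss = 4.327 - 4.142 = 0.185 g
Step 2: Ratio = 0.185 / 4.327 = 0.0427548
Step 3: Mass loss% = 0.0427548 * 100 = 4.27548% ≈ 4.28%

4.28%


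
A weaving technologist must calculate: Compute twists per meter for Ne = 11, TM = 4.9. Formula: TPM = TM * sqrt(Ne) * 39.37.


Formula: TPM = TM * sqrt(Ne) * 39.37
Step 1: sqrt(Ne) = sqrt(11) = 3.3166
Step 2: TM * sqrt(Ne) = 4.9 * 3.3166 = 16.2513
Step 3: TPM = 16.2513 * 39.37 = 640 twists/m

640 twists/m


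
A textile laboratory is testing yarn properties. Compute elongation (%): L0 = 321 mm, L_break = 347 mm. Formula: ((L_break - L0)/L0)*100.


Formula: Elongation (%) = ((L_break - L0) / L0) * 100
Step 1: Extension = 347 - 321 = 26 mm
Step 2: Elongation = (26 / 321) * 100
Step 3: Elongation = 0.080997 * 100 = 8.0997% ≈ 8.1%

8.1%


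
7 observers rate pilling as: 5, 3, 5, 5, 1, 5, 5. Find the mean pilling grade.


Formula: Mean = sum / count
Sum = 5 + 3 + 5 + 5 + 1 + 5 + 5 = 29
Mean = 29 / 7 = 4.1

4.1


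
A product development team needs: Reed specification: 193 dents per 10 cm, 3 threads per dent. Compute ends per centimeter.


Formula: EPC = (dents per 10 cm * ends per dent) / 10
Step 1: Total ends per 10 cm = 193 * 3 = 579
Step 2: EPC = 579 / 10 = 57.9 ends/cm

57.9 ends/cm


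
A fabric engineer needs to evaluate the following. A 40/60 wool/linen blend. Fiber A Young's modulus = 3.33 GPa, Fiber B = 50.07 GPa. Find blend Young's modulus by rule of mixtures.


Formula: Blend property = (fraction_A * property_A) + (fraction_B * property_B)
Step 1: Contribution A = 40/100 * 3.33 GPa = 1.332 GPa
Step 2: Contribution B = 60/100 * 50.07 GPa = 30.042 GPa
Step 3: Blend Young's modulus = 1.332 + 30.042 = 31.374 GPa

31.374 GPa


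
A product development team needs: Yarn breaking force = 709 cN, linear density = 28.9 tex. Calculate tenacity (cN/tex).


Formula: Tenacity = Breaking force / Linear density
Tenacity = 709 cN / 28.9 tex
Tenacity = 24.53 cN/tex

24.53 cN/tex


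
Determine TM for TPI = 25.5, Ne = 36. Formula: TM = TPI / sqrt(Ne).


Formula: TM = TPI / sqrt(Ne)
Step 1: sqrt(Ne) = sqrt(36) = 6
Step 2: TM = 25.5 / 6 = 4.25

4.25 TM


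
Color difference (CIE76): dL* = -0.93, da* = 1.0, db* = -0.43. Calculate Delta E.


Formula: Delta E = sqrt(dL*^2 + da*^2 + db*^2)
Step 1: dL*^2 = (-0.93)^2 = 0.8649
Step 2: da*^2 = 1.0^2 = 1.0
Step 3: db*^2 = (-0.43)^2 = 0.1849
Step 4: Sum = 0.8649 + 1.0 + 0.1849 = 2.0498
Step 5: Delta E = sqrt(2.0498) = 1.43

1.43 Delta E


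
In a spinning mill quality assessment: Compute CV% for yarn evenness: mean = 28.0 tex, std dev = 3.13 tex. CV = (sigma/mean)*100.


Formula: CV% = (standard deviation / mean) * 100
Step 1: Ratio = 3.13 / 28.0 = 0.111786
Step 2: CV% = 0.111786 * 100 = 11.1786% ≈ 11.2%

11.2%


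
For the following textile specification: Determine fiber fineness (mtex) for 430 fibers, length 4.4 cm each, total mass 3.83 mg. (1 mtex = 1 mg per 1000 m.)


Formula: fineness (mtex) = mass (mg) / total length (km) = (mass_mg / total_length_m) * 1000
Step 1: Convert fiber length: 4.4 cm = 0.044 m
Step 2: Total fiber length = 430 * 0.044 = 18.92 m
Step 3: Linear density = 3.83 mg / 18.92 m = 0.2024 mg/m
Step 4: fineness = 0.2024 * 1000 = 202.4 mtex

202.4 mtex


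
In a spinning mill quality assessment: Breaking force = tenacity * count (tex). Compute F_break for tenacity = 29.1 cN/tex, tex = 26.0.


Formula: Breaking force = Tenacity * Linear density
F = 29.1 cN/tex * 26.0 tex
F = 756.60 cN

756.60 cN


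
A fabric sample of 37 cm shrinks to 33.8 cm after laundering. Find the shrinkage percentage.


Formula: Shrinkage% = ((L_before - L_after) / L_before) * 100
Step 1: Shrinkage = 37 - 33.8 = 3.2 cm
Step 2: Shrinkage% = (3.2 / 37) * 100
Step 3: Shrinkage% = 0.086486 * 100 = 8.6486% ≈ 8.6%

8.6%


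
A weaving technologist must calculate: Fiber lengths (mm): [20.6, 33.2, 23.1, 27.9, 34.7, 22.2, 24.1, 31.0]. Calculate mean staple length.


Formula: Mean = sum of lengths / count
Sum = 20.6 + 33.2 + 23.1 + 27.9 + 34.7 + 22.2 + 24.1 + 31.0
Sum = 216.8 mm
Mean = 216.8 / 8 = 27.10 mm

27.10 mm


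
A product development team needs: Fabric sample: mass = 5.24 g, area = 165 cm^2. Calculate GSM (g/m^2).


Formula: GSM = mass_g / area_m2
Step 1: Convert area: 165 cm^2 = 165 / 10000 = 0.0165 m^2
Step 2: GSM = 5.24 g / 0.0165 m^2 = 317.6 g/m^2

317.6 g/m^2


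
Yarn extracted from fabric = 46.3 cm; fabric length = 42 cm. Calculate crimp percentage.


Formula: Crimp% = ((L_yarn - L_fabric) / L_fabric) * 100
Step 1: Extension = 46.3 - 42 = 4.3 cm
Step 2: Crimp% = (4.3 / 42) * 100
Step 3: Crimp% = 0.102381 * 100 = 10.2381% ≈ 10.2%

10.2%


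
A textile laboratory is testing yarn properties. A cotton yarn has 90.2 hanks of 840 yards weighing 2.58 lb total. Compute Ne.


Formula: Ne = hanks / mass_lb
Substituting: Ne = 90.2 / 2.58
Ne = 35.0

35.0 Ne


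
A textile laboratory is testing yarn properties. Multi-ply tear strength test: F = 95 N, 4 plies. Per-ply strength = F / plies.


Formula: Per-ply strength = Total force / Number of plies
Per-ply = 95 N / 4
Per-ply = 23.75 N

23.75 N


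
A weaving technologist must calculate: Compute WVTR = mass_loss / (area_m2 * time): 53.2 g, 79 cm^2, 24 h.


Formula: WVTR = mass_loss / (area * time)
Step 1: Convert area: 79 cm^2 = 0.0079 m^2
Step 2: WVTR = 53.2 g / (0.0079 m^2 * 24 h)
Step 3: WVTR = 53.2 / 0.1896 = 280.6 g/m^2/h

280.6 g/m^2/h


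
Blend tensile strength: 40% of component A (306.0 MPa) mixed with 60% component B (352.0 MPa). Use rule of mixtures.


Formula: Blend property = (fraction_A * property_A) + (fraction_B * property_B)
Step 1: Contribution A = 40/100 * 306.0 MPa = 122.4 MPa
Step 2: Contribution B = 60/100 * 352.0 MPa = 211.2 MPa
Step 3: Blend tensile strength = 122.4 + 211.2 = 333.6 MPa

333.6 MPa


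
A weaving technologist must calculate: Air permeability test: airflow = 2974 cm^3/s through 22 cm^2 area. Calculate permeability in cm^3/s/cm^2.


Formula: Air Permeability = Airflow / Test Area
AP = 2974 cm^3/s / 22 cm^2
AP = 135.2 cm^3/s/cm^2

135.2 cm^3/s/cm^2


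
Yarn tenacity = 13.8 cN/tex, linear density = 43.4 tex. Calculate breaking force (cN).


Formula: Breaking force = Tenacity * Linear density
F = 13.8 cN/tex * 43.4 tex
F = 598.92 cN

598.92 cN


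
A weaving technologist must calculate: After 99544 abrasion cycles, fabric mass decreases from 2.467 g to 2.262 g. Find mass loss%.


Formula: Mass loss% = ((m_before - m_after) / m_before) * 100
Step 1: Mass loss = 2.467 - 2.262 = 0.205 g
Step 2: Ratio = 0.205 / 2.467 = 0.0830969
Step 3: Mass loss% = 0.0830969 * 100 = 8.30969% ≈ 8.31%

8.31%


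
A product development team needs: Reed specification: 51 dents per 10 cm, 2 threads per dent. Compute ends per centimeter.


Formula: EPC = (dents per 10 cm * ends per dent) / 10
Step 1: Total ends per 10 cm = 51 * 2 = 102
Step 2: EPC = 102 / 10 = 10.2 ends/cm

10.2 ends/cm


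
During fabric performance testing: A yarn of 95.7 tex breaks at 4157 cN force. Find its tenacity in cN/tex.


Formula: Tenacity = Breaking force / Linear density
Tenacity = 4157 cN / 95.7 tex
Tenacity = 43.44 cN/tex

43.44 cN/tex


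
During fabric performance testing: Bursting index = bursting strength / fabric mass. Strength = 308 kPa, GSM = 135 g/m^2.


Formula: Bursting Index = Bursting Strength / Fabric GSM
BI = 308 kPa / 135 g/m^2
BI = 2.281 kPa/(g/m^2)

2.281 kPa/(g/m^2)


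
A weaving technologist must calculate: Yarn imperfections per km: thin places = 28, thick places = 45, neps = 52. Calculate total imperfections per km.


Formula: Total = thin places + thick places + neps
Total = 28 + 45 + 52
Total = 125 imperfections/km

125 imperfections/km


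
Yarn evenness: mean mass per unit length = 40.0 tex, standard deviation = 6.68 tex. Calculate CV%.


Formula: CV% = (standard deviation / mean) * 100
Step 1: Ratio = 6.68 / 40.0 = 0.167
Step 2: CV% = 0.167 * 100 = 16.7%

16.7%


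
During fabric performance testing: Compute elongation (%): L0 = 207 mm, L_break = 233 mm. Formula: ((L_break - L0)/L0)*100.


Formula: Elongation (%) = ((L_break - L0) / L0) * 100
Step 1: Extension = 233 - 207 = 26 mm
Step 2: Elongation = (26 / 207) * 100
Step 3: Elongation = 0.125604 * 100 = 12.5604% ≈ 12.6%

12.6%


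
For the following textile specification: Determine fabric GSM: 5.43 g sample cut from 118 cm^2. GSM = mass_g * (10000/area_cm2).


Formula: GSM = mass_g / area_m2
Step 1: Convert area: 118 cm^2 = 118 / 10000 = 0.0118 m^2
Step 2: GSM = 5.43 g / 0.0118 m^2 = 460.2 g/m^2

460.2 g/m^2


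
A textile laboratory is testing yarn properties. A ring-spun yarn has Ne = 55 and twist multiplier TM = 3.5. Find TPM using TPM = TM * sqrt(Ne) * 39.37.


Formula: TPM = TM * sqrt(Ne) * 39.37
Step 1: sqrt(Ne) = sqrt(55) = 7.4162
Step 2: TM * sqrt(Ne) = 3.5 * 7.4162 = 25.9567
Step 3: TPM = 25.9567 * 39.37 = 1022 twists/m

1022 twists/m


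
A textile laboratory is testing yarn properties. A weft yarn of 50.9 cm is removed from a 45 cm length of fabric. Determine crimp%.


Formula: Crimp% = ((L_yarn - L_fabric) / L_fabric) * 100
Step 1: Extension = 50.9 - 45 = 5.9 cm
Step 2: Crimp% = (5.9 / 45) * 100
Step 3: Crimp% = 0.131111 * 100 = 13.1111% ≈ 13.1%

13.1%


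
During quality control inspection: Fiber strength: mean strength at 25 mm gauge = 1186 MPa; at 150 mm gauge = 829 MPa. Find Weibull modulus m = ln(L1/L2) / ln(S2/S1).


Formula: m = ln(L1/L2) / ln(S2/S1)
Step 1: ln(L1/L2) = ln(25/150) = -1.79176
Step 2: S2/S1 = 829/1186 = 0.69899
Step 3: ln(S2/S1) = ln(0.69899) = -0.35812
Step 4: m = -1.79176 / -0.35812 = 5.00

5.00 (Weibull m)


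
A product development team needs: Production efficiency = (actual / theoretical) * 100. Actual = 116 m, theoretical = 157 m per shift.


Formula: Efficiency% = (Actual output / Theoretical output) * 100
Efficiency% = (116 / 157) * 100
Efficiency% = 0.738854 * 100 = 73.8854% ≈ 73.9%

73.9%


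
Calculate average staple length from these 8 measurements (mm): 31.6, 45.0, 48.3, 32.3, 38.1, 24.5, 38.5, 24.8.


Formula: Mean = sum of lengths / count
Sum = 31.6 + 45.0 + 48.3 + 32.3 + 38.1 + 24.5 + 38.5 + 24.8
Sum = 283.1 mm
Mean = 283.1 / 8 = 35.39 mm

35.39 mm


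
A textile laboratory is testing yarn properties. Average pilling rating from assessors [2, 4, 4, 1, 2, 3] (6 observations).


Formula: Mean = sum / count
Sum = 2 + 4 + 4 + 1 + 2 + 3 = 16
Mean = 16 / 6 = 2.7

2.7


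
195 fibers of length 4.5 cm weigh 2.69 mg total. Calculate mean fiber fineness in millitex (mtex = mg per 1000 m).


Formula: fineness (mtex) = mass (mg) / total length (km) = (mass_mg / total_length_m) * 1000
Step 1: Convert fiber length: 4.5 cm = 0.045 m
Step 2: Total fiber length = 195 * 0.045 = 8.775 m
Step 3: Linear density = 2.69 mg / 8.775 m = 0.3066 mg/m
Step 4: fineness = 0.3066 * 1000 = 306.6 mtex

306.6 mtex


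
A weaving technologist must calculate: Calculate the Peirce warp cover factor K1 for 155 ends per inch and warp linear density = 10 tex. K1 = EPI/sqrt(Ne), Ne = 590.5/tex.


Formula: K1 = EPI / sqrt(Ne), with Ne = 590.5 / tex_warp
Step 1: Ne = 590.5 / 10 = 59.05
Step 2: sqrt(Ne) = sqrt(59.05) = 7.6844
Step 3: K1 = 155 / 7.6844 = 20.2

20.2


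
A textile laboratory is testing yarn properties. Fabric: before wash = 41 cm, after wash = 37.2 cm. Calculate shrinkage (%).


Formula: Shrinkage% = ((L_before - L_after) / L_before) * 100
Step 1: Shrinkage = 41 - 37.2 = 3.8 cm
Step 2: Shrinkage% = (3.8 / 41) * 100
Step 3: Shrinkage% = 0.092683 * 100 = 9.2683% ≈ 9.3%

9.3%


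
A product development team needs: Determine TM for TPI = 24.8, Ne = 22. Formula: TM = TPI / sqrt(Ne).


Formula: TM = TPI / sqrt(Ne)
Step 1: sqrt(Ne) = sqrt(22) = 4.6904
Step 2: TM = 24.8 / 4.6904 = 5.29

5.29 TM


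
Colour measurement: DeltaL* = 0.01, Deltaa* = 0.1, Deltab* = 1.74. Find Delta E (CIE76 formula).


Formula: Delta E = sqrt(dL*^2 + da*^2 + db*^2)
Step 1: dL*^2 = 0.01^2 = 0.0001
Step 2: da*^2 = 0.1^2 = 0.01
Step 3: db*^2 = 1.74^2 = 3.0276
Step 4: Sum = 0.0001 + 0.01 + 3.0276 = 3.0377
Step 5: Delta E = sqrt(3.0377) = 1.74

1.74 Delta E


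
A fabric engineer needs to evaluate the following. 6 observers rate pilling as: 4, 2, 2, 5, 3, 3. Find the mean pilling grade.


Formula: Mean = sum / count
Sum = 4 + 2 + 2 + 5 + 3 + 3 = 19
Mean = 19 / 6 = 3.2

3.2


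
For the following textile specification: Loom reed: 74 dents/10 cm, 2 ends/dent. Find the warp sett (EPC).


Formula: EPC = (dents per 10 cm * ends per dent) / 10
Step 1: Total ends per 10 cm = 74 * 2 = 148
Step 2: EPC = 148 / 10 = 14.8 ends/cm

14.8 ends/cm


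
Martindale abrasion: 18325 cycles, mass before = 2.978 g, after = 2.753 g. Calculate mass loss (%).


Formula: Mass loss% = ((m_before - m_after) / m_before) * 100
Step 1: Mass loss = 2.978 - 2.753 = 0.225 g
Step 2: Ratio = 0.225 / 2.978 = 0.0755541
Step 3: Mass loss% = 0.0755541 * 100 = 7.55541% ≈ 7.56%

7.56%


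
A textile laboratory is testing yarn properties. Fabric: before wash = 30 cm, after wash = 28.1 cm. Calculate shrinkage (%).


Formula: Shrinkage% = ((L_before - L_after) / L_before) * 100
Step 1: Shrinkage = 30 - 28.1 = 1.9 cm
Step 2: Shrinkage% = (1.9 / 30) * 100
Step 3: Shrinkage% = 0.063333 * 100 = 6.3333% ≈ 6.3%

6.3%


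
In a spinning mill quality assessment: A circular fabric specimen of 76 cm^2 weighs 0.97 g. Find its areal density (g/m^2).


Formula: GSM = mass_g / area_m2
Step 1: Convert area: 76 cm^2 = 76 / 10000 = 0.0076 m^2
Step 2: GSM = 0.97 g / 0.0076 m^2 = 127.6 g/m^2

127.6 g/m^2


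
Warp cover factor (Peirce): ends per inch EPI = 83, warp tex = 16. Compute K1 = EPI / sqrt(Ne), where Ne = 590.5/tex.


Formula: K1 = EPI / sqrt(Ne), with Ne = 590.5 / tex_warp
Step 1: Ne = 590.5 / 16 = 36.906
Step 2: sqrt(Ne) = sqrt(36.906) = 6.075
Step 3: K1 = 83 / 6.075 = 13.7

13.7


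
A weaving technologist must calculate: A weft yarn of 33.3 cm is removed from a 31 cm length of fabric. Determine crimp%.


Formula: Crimp% = ((L_yarn - L_fabric) / L_fabric) * 100
Step 1: Extension = 33.3 - 31 = 2.3 cm
Step 2: Crimp% = (2.3 / 31) * 100
Step 3: Crimp% = 0.074194 * 100 = 7.4194% ≈ 7.4%

7.4%


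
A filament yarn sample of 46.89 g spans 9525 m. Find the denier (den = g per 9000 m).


Formula: den = (mass_g / length_m) * 9000
Substituting: den = (46.89 / 9525) * 9000
Intermediate: 46.89 / 9525 = 0.00492283 g/m
den = 0.00492283 * 9000 = 44.3 denier

44.3 denier


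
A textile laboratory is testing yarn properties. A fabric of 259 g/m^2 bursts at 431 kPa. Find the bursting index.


Formula: Bursting Index = Bursting Strength / Fabric GSM
BI = 431 kPa / 259 g/m^2
BI = 1.664 kPa/(g/m^2)

1.664 kPa/(g/m^2)


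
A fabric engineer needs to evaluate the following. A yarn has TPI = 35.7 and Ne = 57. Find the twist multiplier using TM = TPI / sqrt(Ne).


Formula: TM = TPI / sqrt(Ne)
Step 1: sqrt(Ne) = sqrt(57) = 7.5498
Step 2: TM = 35.7 / 7.5498 = 4.73

4.73 TM


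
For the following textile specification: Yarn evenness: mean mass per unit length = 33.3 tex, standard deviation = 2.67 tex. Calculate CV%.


Formula: CV% = (standard deviation / mean) * 100
Step 1: Ratio = 2.67 / 33.3 = 0.08018
Step 2: CV% = 0.08018 * 100 = 8.018% ≈ 8.0%

8.0%


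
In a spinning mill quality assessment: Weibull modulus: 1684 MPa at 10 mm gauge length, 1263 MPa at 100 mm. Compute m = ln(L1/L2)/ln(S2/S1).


Formula: m = ln(L1/L2) / ln(S2/S1)
Step 1: ln(L1/L2) = ln(10/100) = -2.30259
Step 2: S2/S1 = 1263/1684 = 0.75
Step 3: ln(S2/S1) = ln(0.75) = -0.28768
Step 4: m = -2.30259 / -0.28768 = 8.00

8.00 (Weibull m)


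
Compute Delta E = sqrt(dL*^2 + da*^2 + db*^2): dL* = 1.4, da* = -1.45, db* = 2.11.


Formula: Delta E = sqrt(dL*^2 + da*^2 + db*^2)
Step 1: dL*^2 = 1.4^2 = 1.96
Step 2: da*^2 = (-1.45)^2 = 2.1025
Step 3: db*^2 = 2.11^2 = 4.4521
Step 4: Sum = 1.96 + 2.1025 + 4.4521 = 8.5146
Step 5: Delta E = sqrt(8.5146) = 2.92

2.92 Delta E


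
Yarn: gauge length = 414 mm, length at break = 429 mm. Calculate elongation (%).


Formula: Elongation (%) = ((L_break - L0) / L0) * 100
Step 1: Extension = 429 - 414 = 15 mm
Step 2: Elongation = (15 / 414) * 100
Step 3: Elongation = 0.036232 * 100 = 3.6232% ≈ 3.6%

3.6%


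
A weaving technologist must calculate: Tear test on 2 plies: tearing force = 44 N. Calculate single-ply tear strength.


Formula: Per-ply strength = Total force / Number of plies
Per-ply = 44 N / 2
Per-ply = 22 N

22 N


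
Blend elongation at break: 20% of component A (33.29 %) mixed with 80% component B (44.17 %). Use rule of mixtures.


Formula: Blend property = (fraction_A * property_A) + (fraction_B * property_B)
Step 1: Contribution A = 20/100 * 33.29 % = 6.658 %
Step 2: Contribution B = 80/100 * 44.17 % = 35.336 %
Step 3: Blend elongation at break = 6.658 + 35.336 = 41.994 %

41.994 %


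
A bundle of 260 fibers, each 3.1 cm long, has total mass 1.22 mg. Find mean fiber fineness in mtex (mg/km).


Formula: fineness (mtex) = mass (mg) / total length (km) = (mass_mg / total_length_m) * 1000
Step 1: Convert fiber length: 3.1 cm = 0.031 m
Step 2: Total fiber length = 260 * 0.031 = 8.06 m
Step 3: Linear density = 1.22 mg / 8.06 m = 0.1514 mg/m
Step 4: fineness = 0.1514 * 1000 = 151.4 mtex

151.4 mtex


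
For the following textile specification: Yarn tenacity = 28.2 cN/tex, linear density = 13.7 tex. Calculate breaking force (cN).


Formula: Breaking force = Tenacity * Linear density
F = 28.2 cN/tex * 13.7 tex
F = 386.34 cN

386.34 cN


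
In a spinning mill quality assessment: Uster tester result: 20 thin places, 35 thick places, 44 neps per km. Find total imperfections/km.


Formula: Total = thin places + thick places + neps
Total = 20 + 35 + 44
Total = 99 imperfections/km

99 imperfections/km


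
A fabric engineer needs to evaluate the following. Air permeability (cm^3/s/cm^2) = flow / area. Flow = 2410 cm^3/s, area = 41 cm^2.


Formula: Air Permeability = Airflow / Test Area
AP = 2410 cm^3/s / 41 cm^2
AP = 58.8 cm^3/s/cm^2

58.8 cm^3/s/cm^2


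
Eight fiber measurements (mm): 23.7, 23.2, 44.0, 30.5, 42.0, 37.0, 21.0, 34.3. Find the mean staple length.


Formula: Mean = sum of lengths / count
Sum = 23.7 + 23.2 + 44.0 + 30.5 + 42.0 + 37.0 + 21.0 + 34.3
Sum = 255.7 mm
Mean = 255.7 / 8 = 31.96 mm

31.96 mm


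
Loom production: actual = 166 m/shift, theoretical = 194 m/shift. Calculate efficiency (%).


Formula: Efficiency% = (Actual output / Theoretical output) * 100
Efficiency% = (166 / 194) * 100
Efficiency% = 0.85567 * 100 = 85.567% ≈ 85.6%

85.6%


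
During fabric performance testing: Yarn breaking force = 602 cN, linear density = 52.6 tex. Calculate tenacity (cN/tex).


Formula: Tenacity = Breaking force / Linear density
Tenacity = 602 cN / 52.6 tex
Tenacity = 11.44 cN/tex

11.44 cN/tex


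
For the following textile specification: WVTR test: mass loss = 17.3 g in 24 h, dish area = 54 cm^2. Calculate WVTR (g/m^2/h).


Formula: WVTR = mass_loss / (area * time)
Step 1: Convert area: 54 cm^2 = 0.0054 m^2
Step 2: WVTR = 17.3 g / (0.0054 m^2 * 24 h)
Step 3: WVTR = 17.3 / 0.1296 = 133.5 g/m^2/h

133.5 g/m^2/h


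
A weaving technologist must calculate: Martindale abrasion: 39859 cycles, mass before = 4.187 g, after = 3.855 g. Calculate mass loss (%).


Formula: Mass loss% = ((m_before - m_after) / m_before) * 100
Step 1: Mass loss = 4.187 - 3.855 = 0.332 g
Step 2: Ratio = 0.332 / 4.187 = 0.079293
Step 3: Mass loss% = 0.079293 * 100 = 7.9293% ≈ 7.93%

7.93%
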